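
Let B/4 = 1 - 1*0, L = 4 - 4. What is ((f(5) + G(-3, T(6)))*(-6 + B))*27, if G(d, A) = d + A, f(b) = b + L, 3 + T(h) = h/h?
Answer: 0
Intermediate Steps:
T(h) = -2 (T(h) = -3 + h/h = -3 + 1 = -2)
L = 0
B = 4 (B = 4*(1 - 1*0) = 4*(1 + 0) = 4*1 = 4)
f(b) = b (f(b) = b + 0 = b)
G(d, A) = A + d
((f(5) + G(-3, T(6)))*(-6 + B))*27 = ((5 + (-2 - 3))*(-6 + 4))*27 = ((5 - 5)*(-2))*27 = (0*(-2))*27 = 0*27 = 0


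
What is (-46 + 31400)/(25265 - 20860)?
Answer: 31354/4405 ≈ 7.1178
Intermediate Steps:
(-46 + 31400)/(25265 - 20860) = 31354/4405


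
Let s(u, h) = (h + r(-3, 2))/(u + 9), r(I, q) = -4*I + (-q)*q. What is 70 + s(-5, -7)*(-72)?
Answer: 52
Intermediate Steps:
r(I, q) = -q² - 4*I (r(I, q) = -4*I - q² = -q² - 4*I)
s(u, h) = (8 + h)/(9 + u) (s(u, h) = (h + (-1*2² - 4*(-3)))/(u + 9) = (h + (-1*4 + 12))/(9 + u) = (h + (-4 + 12))/(9 + u) = (h + 8)/(9 + u) = (8 + h)/(9 + u))
70 + s(-5, -7)*(-72) = 70 + ((8 - 7)/(9 - 5))*(-72) = 70 + (1/4)*(-72) = 70 + ((¼)*1)*(-72) = 70 + (¼)*(-72) = 70 - 18 = 52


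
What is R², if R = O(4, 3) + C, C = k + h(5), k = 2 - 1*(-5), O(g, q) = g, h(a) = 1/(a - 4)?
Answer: 144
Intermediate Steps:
h(a) = 1/(-4 + a)
k = 7 (k = 2 + 5 = 7)
C = 8 (C = 7 + 1/(-4 + 5) = 7 + 1/1 = 7 + 1 = 8)
R = 12 (R = 4 + 8 = 12)
R² = 12² = 144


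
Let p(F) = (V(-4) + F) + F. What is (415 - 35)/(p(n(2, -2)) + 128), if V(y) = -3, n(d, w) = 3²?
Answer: 380/143 ≈ 2.6573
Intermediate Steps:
n(d, w) = 9
p(F) = -3 + 2*F (p(F) = (-3 + F) + F = -3 + 2*F)
(415 - 35)/(p(n(2, -2)) + 128) = (415 - 35)/((-3 + 2*9) + 128) = 380/((-3 + 18) + 128) = 380/(15 + 128) = 380/143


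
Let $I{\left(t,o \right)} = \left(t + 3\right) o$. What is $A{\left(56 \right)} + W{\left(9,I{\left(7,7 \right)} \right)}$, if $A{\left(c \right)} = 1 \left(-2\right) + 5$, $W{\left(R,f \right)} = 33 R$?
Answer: $300$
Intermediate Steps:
$I{\left(t,o \right)} = o \left(3 + t\right)$ ($I{\left(t,o \right)} = \left(3 + t\right) o = o \left(3 + t\right)$)
$A{\left(c \right)} = 3$ ($A{\left(c \right)} = -2 + 5 = 3$)
$A{\left(56 \right)} + W{\left(9,I{\left(7,7 \right)} \right)} = 3 + 33 \cdot 9 = 3 + 297 = 300$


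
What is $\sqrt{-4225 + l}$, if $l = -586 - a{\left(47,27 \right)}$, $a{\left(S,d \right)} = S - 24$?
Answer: $i \sqrt{4834} \approx 69.527 i$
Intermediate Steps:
$a{\left(S,d \right)} = -24 + S$ ($a{\left(S,d \right)} = S - 24 = -24 + S$)
$l = -609$ ($l = -586 - \left(-24 + 47\right) = -586 - 23 = -609$)
$\sqrt{-4225 + l} = \sqrt{-4225 - 609} = \sqrt{-4834} = i \sqrt{4834}$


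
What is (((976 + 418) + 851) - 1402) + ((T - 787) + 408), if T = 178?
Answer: 642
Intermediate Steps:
(((976 + 418) + 851) - 1402) + ((T - 787) + 408) = (((976 + 418) + 851) - 1402) + ((178 - 787) + 408) = ((1394 + 851) - 1402) + (-609 + 408) = (2245 - 1402) - 201 = 843 - 201 = 642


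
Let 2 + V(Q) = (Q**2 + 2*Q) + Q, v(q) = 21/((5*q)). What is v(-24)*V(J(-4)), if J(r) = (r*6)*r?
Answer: -33257/20 ≈ -1662.8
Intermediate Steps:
J(r) = 6*r**2 (J(r) = (6*r)*r = 6*r**2)
v(q) = 21/(5*q) (v(q) = 21*(1/(5*q)) = 21/(5*q))
V(Q) = -2 + Q**2 + 3*Q (V(Q) = -2 + ((Q**2 + 2*Q) + Q) = -2 + (Q**2 + 3*Q) = -2 + Q**2 + 3*Q)
v(-24)*V(J(-4)) = ((21/5)/(-24))*(-2 + (6*(-4)**2)**2 + 3*(6*(-4)**2)) = ((21/5)*(-1/24))*(-2 + (6*16)**2 + 3*(6*16)) = -7*(-2 + 96**2 + 3*96)/40 = -7*(-2 + 9216 + 288)/40 = -7/40*9502 = -33257/20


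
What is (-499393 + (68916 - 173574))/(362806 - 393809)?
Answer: 86293/4429 ≈ 19.484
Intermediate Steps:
(-499393 + (68916 - 173574))/(362806 - 393809) = (-499393 - 104658)/(-31003) = -604051*(-1/31003) = 86293/4429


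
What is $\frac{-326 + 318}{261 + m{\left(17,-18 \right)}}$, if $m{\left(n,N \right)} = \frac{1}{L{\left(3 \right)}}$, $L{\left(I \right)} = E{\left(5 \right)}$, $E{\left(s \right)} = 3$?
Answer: $- \frac{3}{98} \approx -0.030612$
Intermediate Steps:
$L{\left(I \right)} = 3$
$m{\left(n,N \right)} = \frac{1}{3}$
$\frac{-326 + 318}{261 + m{\left(17,-18 \right)}} = \frac{-326 + 318}{261 + \frac{1}{3}} = - \frac{8}{\frac{784}{3}} = \left(-8\right) \frac{3}{784} = - \frac{3}{98}$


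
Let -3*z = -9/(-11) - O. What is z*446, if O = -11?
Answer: -57980/33 ≈ -1757.0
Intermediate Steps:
z = -130/33 (z = -(-9/(-11) - 1*(-11))/3 = -(-9*(-1/11) + 11)/3 = -(9/11 + 11)/3 = -⅓*130/11 = -130/33 ≈ -3.9394)
z*446 = -130/33*446 = -57980/33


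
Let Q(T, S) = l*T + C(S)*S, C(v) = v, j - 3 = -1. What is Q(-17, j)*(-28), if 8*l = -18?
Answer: -1183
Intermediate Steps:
j = 2 (j = 3 - 1 = 2)
l = -9/4 (l = (⅛)*(-18) = -9/4 ≈ -2.2500)
Q(T, S) = S² - 9*T/4 (Q(T, S) = -9*T/4 + S*S = -9*T/4 + S² = S² - 9*T/4)
Q(-17, j)*(-28) = (2² - 9/4*(-17))*(-28) = (4 + 153/4)*(-28) = (169/4)*(-28) = -1183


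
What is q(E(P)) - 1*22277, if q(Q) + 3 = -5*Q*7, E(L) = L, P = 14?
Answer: -22770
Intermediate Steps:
q(Q) = -3 - 35*Q (q(Q) = -3 - 5*Q*7 = -3 - 35*Q)
q(E(P)) - 1*22277 = (-3 - 35*14) - 1*22277 = (-3 - 490) - 22277 = -493 - 22277 = -22770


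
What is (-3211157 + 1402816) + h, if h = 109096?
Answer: -1699245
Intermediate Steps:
(-3211157 + 1402816) + h = (-3211157 + 1402816) + 109096 = -1808341 + 109096 = -1699245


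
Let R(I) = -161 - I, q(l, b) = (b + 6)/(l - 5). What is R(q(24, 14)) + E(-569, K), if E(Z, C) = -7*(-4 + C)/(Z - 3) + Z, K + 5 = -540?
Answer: -8018097/10868 ≈ -737.77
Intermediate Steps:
q(l, b) = (6 + b)/(-5 + l)
K = -545 (K = -5 - 540 = -545)
E(Z, C) = Z - 7*(-4 + C)/(-3 + Z) (E(Z, C) = -7*(-4 + C)/(-3 + Z) + Z = Z - 7*(-4 + C)/(-3 + Z))
R(q(24, 14)) + E(-569, K) = (-161 - (6 + 14)/(-5 + 24)) + (28 + (-569)² - 7*(-545) - 3*(-569))/(-3 - 569) = (-161 - 20/19) + (28 + 323761 + 3815 + 1707)/(-572) = (-161 - 20/19) - 1/572*329311 = (-161 - 1*20/19) - 329311/572 = (-161 - 20/19) - 329311/572 = -3079/19 - 329311/572 = -8018097/10868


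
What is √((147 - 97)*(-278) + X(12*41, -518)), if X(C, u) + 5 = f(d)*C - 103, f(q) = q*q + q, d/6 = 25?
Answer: 8*√173903 ≈ 3336.1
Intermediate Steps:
d = 150 (d = 6*25 = 150)
f(q) = q + q² (f(q) = q² + q = q + q²)
X(C, u) = -108 + 22650*C (X(C, u) = -5 + ((150*(1 + 150))*C - 103) = -5 + ((150*151)*C - 103) = -5 + (22650*C - 103) = -5 + (-103 + 22650*C) = -108 + 22650*C)
√((147 - 97)*(-278) + X(12*41, -518)) = √((147 - 97)*(-278) + (-108 + 22650*(12*41))) = √(50*(-278) + (-108 + 22650*492)) = √(-13900 + (-108 + 11143800)) = √(-13900 + 11143692) = √11129792 = 8*√173903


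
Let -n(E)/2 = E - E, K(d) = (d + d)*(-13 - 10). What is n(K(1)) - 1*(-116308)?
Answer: 116308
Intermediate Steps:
K(d) = -46*d (K(d) = (2*d)*(-23) = -46*d)
n(E) = 0 (n(E) = -2*(E - E) = -2*0 = 0)
n(K(1)) - 1*(-116308) = 0 - 1*(-116308) = 0 + 116308 = 116308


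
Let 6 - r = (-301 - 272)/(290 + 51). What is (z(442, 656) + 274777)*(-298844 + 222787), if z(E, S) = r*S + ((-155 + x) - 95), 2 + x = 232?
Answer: -7256613657457/341 ≈ -2.1280e+10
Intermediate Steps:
x = 230 (x = -2 + 232 = 230)
r = 2619/341 (r = 6 - (-301 - 272)/(290 + 51) = 6 - (-573)/341 = 6 - 1*(-573/341) = 6 + 573/341 = 2619/341 ≈ 7.6804)
z(E, S) = -20 + 2619*S/341 (z(E, S) = 2619*S/341 + ((-155 + 230) - 95) = 2619*S/341 + (75 - 95) = 2619*S/341 - 20 = -20 + 2619*S/341)
(z(442, 656) + 274777)*(-298844 + 222787) = ((-20 + (2619/341)*656) + 274777)*(-298844 + 222787) = ((-20 + 1718064/341) + 274777)*(-76057) = (1711244/341 + 274777)*(-76057) = (95410201/341)*(-76057) = -7256613657457/341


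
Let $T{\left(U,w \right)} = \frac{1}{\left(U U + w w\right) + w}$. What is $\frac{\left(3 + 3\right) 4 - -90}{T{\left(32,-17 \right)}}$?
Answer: $147744$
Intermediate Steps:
$T{\left(U,w \right)} = \frac{1}{w + U^{2} + w^{2}}$ ($T{\left(U,w \right)} = \frac{1}{\left(U^{2} + w^{2}\right) + w} = \frac{1}{w + U^{2} + w^{2}}$)
$\frac{\left(3 + 3\right) 4 - -90}{T{\left(32,-17 \right)}} = \frac{\left(3 + 3\right) 4 - -90}{\frac{1}{-17 + 32^{2} + \left(-17\right)^{2}}} = \frac{6 \cdot 4 + 90}{\frac{1}{-17 + 1024 + 289}} = \frac{24 + 90}{\frac{1}{1296}} = 114 \frac{1}{\frac{1}{1296}} = 114 \cdot 1296 = 147744$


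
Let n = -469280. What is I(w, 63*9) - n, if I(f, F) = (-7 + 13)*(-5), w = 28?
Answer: 469250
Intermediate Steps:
I(f, F) = -30 (I(f, F) = 6*(-5) = -30)
I(w, 63*9) - n = -30 - 1*(-469280) = -30 + 469280 = 469250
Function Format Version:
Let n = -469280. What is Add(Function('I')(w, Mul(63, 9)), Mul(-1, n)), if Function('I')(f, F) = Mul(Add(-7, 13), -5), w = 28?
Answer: 469250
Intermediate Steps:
Function('I')(f, F) = -30 (Function('I')(f, F) = Mul(6, -5) = -30)
Add(Function('I')(w, Mul(63, 9)), Mul(-1, n)) = Add(-30, Mul(-1, -469280)) = Add(-30, 469280) = 469250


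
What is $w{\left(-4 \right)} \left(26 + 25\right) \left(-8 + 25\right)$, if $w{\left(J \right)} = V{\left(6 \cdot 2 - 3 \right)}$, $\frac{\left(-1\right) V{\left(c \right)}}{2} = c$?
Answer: $-15606$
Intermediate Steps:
$V{\left(c \right)} = - 2 c$
$w{\left(J \right)} = -18$ ($w{\left(J \right)} = - 2 \left(6 \cdot 2 - 3\right) = - 2 \left(12 - 3\right) = \left(-2\right) 9 = -18$)
$w{\left(-4 \right)} \left(26 + 25\right) \left(-8 + 25\right) = - 18 \left(26 + 25\right) \left(-8 + 25\right) = - 18 \cdot 51 \cdot 17 = \left(-18\right) 867 = -15606$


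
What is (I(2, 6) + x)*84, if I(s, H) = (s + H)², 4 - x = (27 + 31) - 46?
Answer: 4704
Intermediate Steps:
x = -8 (x = 4 - ((27 + 31) - 46) = 4 - (58 - 46) = 4 - 1*12 = 4 - 12 = -8)
I(s, H) = (H + s)²
(I(2, 6) + x)*84 = ((6 + 2)² - 8)*84 = (8² - 8)*84 = (64 - 8)*84 = 56*84 = 4704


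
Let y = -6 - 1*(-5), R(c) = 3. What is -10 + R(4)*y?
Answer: -13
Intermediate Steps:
y = -1 (y = -6 + 5 = -1)
-10 + R(4)*y = -10 + 3*(-1) = -10 - 3 = -13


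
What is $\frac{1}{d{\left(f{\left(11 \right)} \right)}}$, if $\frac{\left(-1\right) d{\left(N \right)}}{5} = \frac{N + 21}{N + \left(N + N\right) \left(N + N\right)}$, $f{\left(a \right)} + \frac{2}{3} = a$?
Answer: $- \frac{3937}{1410} \approx -2.7922$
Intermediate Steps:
$f{\left(a \right)} = - \frac{2}{3} + a$
$d{\left(N \right)} = - \frac{5 \left(21 + N\right)}{N + 4 N^{2}}$ ($d{\left(N \right)} = - 5 \frac{N + 21}{N + \left(N + N\right) \left(N + N\right)} = - 5 \frac{21 + N}{N + 2 N 2 N} = - 5 \frac{21 + N}{N + 4 N^{2}} = - \frac{5 \left(21 + N\right)}{N + 4 N^{2}}$)
$\frac{1}{d{\left(f{\left(11 \right)} \right)}} = \frac{1}{5 \frac{1}{- \frac{2}{3} + 11} \frac{1}{1 + 4 \left(- \frac{2}{3} + 11\right)} \left(-21 - \left(- \frac{2}{3} + 11\right)\right)} = \frac{1}{5 \frac{1}{\frac{31}{3}} \frac{1}{1 + 4 \cdot \frac{31}{3}} \left(-21 - \frac{31}{3}\right)} = \frac{1}{5 \cdot \frac{3}{31} \frac{1}{1 + \frac{124}{3}} \left(-21 - \frac{31}{3}\right)} = \frac{1}{5 \cdot \frac{3}{31} \frac{1}{\frac{127}{3}} \left(- \frac{94}{3}\right)} = \frac{1}{5 \cdot \frac{3}{31} \cdot \frac{3}{127} \left(- \frac{94}{3}\right)} = \frac{1}{- \frac{1410}{3937}} = - \frac{3937}{1410}$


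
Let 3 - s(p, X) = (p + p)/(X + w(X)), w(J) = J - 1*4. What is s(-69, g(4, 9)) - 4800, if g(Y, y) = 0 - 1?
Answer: -4820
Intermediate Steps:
g(Y, y) = -1
w(J) = -4 + J (w(J) = J - 4 = -4 + J)
s(p, X) = 3 - 2*p/(-4 + 2*X) (s(p, X) = 3 - (p + p)/(X + (-4 + X)) = 3 - 2*p/(-4 + 2*X))
s(-69, g(4, 9)) - 4800 = (-6 - 1*(-69) + 3*(-1))/(-2 - 1) - 4800 = (-6 + 69 - 3)/(-3) - 4800 = -⅓*60 - 4800 = -20 - 4800 = -4820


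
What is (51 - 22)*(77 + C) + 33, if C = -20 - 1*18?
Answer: 1164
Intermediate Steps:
C = -38 (C = -20 - 18 = -38)
(51 - 22)*(77 + C) + 33 = (51 - 22)*(77 - 38) + 33 = 29*39 + 33 = 1131 + 33 = 1164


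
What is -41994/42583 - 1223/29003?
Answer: -13093103/12732317 ≈ -1.0283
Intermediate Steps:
-41994/42583 - 1223/29003 = -13093103/12732317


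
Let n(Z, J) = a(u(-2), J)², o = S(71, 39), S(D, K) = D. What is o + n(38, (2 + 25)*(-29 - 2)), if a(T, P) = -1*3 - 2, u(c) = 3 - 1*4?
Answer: 96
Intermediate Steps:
o = 71
u(c) = -1 (u(c) = 3 - 4 = -1)
a(T, P) = -5 (a(T, P) = -3 - 2 = -5)
n(Z, J) = 25 (n(Z, J) = (-5)² = 25)
o + n(38, (2 + 25)*(-29 - 2)) = 71 + 25 = 96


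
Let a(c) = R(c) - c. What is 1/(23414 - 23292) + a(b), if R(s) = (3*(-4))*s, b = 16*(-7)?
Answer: 177633/122 ≈ 1456.0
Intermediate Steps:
b = -112
R(s) = -12*s
a(c) = -13*c (a(c) = -12*c - c = -13*c)
1/(23414 - 23292) + a(b) = 1/(23414 - 23292) - 13*(-112) = 1/122 + 1456 = 177633/122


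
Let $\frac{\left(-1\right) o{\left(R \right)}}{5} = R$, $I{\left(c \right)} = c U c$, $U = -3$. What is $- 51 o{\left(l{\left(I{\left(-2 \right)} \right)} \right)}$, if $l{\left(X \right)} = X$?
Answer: $-3060$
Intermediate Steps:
$I{\left(c \right)} = - 3 c^{2}$ ($I{\left(c \right)} = c \left(-3\right) c = - 3 c c = - 3 c^{2}$)
$o{\left(R \right)} = - 5 R$
$- 51 o{\left(l{\left(I{\left(-2 \right)} \right)} \right)} = - 51 \left(- 5 \left(- 3 \left(-2\right)^{2}\right)\right) = - 51 \left(- 5 \left(\left(-3\right) 4\right)\right) = - 51 \left(\left(-5\right) \left(-12\right)\right) = \left(-51\right) 60 = -3060$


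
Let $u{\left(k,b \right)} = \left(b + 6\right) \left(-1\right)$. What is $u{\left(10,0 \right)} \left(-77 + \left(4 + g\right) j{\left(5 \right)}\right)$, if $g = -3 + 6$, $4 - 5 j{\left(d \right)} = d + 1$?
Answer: $\frac{2394}{5} \approx 478.8$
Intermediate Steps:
$j{\left(d \right)} = \frac{3}{5} - \frac{d}{5}$ ($j{\left(d \right)} = \frac{4}{5} - \frac{d + 1}{5} = \frac{4}{5} - \frac{1 + d}{5} = \frac{4}{5} - \left(\frac{1}{5} + \frac{d}{5}\right) = \frac{3}{5} - \frac{d}{5}$)
$g = 3$
$u{\left(k,b \right)} = -6 - b$ ($u{\left(k,b \right)} = \left(6 + b\right) \left(-1\right) = -6 - b$)
$u{\left(10,0 \right)} \left(-77 + \left(4 + g\right) j{\left(5 \right)}\right) = \left(-6 - 0\right) \left(-77 + \left(4 + 3\right) \left(\frac{3}{5} - 1\right)\right) = \left(-6 + 0\right) \left(-77 + 7 \left(\frac{3}{5} - 1\right)\right) = - 6 \left(-77 + 7 \left(- \frac{2}{5}\right)\right) = - 6 \left(-77 - \frac{14}{5}\right) = \left(-6\right) \left(- \frac{399}{5}\right) = \frac{2394}{5}$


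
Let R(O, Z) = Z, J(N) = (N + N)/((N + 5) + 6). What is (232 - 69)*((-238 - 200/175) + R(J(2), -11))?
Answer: -285413/7 ≈ -40773.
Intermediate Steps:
J(N) = 2*N/(11 + N) (J(N) = (2*N)/((5 + N) + 6) = (2*N)/(11 + N) = 2*N/(11 + N))
(232 - 69)*((-238 - 200/175) + R(J(2), -11)) = (232 - 69)*((-238 - 200/175) - 11) = 163*((-238 - 200/175) - 11) = 163*((-238 - 1*8/7) - 11) = 163*((-238 - 8/7) - 11) = 163*(-1674/7 - 11) = 163*(-1751/7) = -285413/7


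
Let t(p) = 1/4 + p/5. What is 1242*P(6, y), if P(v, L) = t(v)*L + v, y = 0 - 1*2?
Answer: 19251/5 ≈ 3850.2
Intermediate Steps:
t(p) = ¼ + p/5 (t(p) = 1*(¼) + p*(⅕) = ¼ + p/5)
y = -2 (y = 0 - 2 = -2)
P(v, L) = v + L*(¼ + v/5) (P(v, L) = (¼ + v/5)*L + v = L*(¼ + v/5) + v = v + L*(¼ + v/5))
1242*P(6, y) = 1242*(6 + (¼)*(-2) + (⅕)*(-2)*6) = 1242*(6 - ½ - 12/5) = 1242*(31/10) = 19251/5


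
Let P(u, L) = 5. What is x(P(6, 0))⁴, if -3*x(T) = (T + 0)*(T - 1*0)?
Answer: 390625/81 ≈ 4822.5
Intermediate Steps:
x(T) = -T²/3 (x(T) = -(T + 0)*(T - 1*0)/3 = -T*(T + 0)/3 = -T*T/3 = -T²/3)
x(P(6, 0))⁴ = (-⅓*5²)⁴ = (-⅓*25)⁴ = (-25/3)⁴ = 390625/81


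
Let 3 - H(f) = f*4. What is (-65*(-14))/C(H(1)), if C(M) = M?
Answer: -910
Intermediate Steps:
H(f) = 3 - 4*f (H(f) = 3 - f*4 = 3 - 4*f)
(-65*(-14))/C(H(1)) = (-65*(-14))/(3 - 4*1) = 910/(3 - 4) = 910/(-1) = 910*(-1) = -910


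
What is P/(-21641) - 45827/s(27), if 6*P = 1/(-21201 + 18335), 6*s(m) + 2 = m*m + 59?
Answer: -17053997271841/48750161316 ≈ -349.82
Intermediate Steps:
s(m) = 19/2 + m²/6 (s(m) = -⅓ + (m*m + 59)/6 = -⅓ + (m² + 59)/6 = -⅓ + (59 + m²)/6 = -⅓ + (59/6 + m²/6) = 19/2 + m²/6)
P = -1/17196 (P = 1/(6*(-21201 + 18335)) = (⅙)/(-2866) = (⅙)*(-1/2866) = -1/17196 ≈ -5.8153e-5)
P/(-21641) - 45827/s(27) = -1/17196/(-21641) - 45827/(19/2 + (⅙)*27²) = -1/17196*(-1/21641) - 45827/(19/2 + (⅙)*729) = 1/372138636 - 45827/(19/2 + 243/2) = 1/372138636 - 45827/131 = -17053997271841/48750161316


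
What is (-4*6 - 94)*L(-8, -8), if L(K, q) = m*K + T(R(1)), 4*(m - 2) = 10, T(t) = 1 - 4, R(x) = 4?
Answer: 4602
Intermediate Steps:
T(t) = -3
m = 9/2 (m = 2 + (¼)*10 = 2 + 5/2 = 9/2 ≈ 4.5000)
L(K, q) = -3 + 9*K/2 (L(K, q) = 9*K/2 - 3 = -3 + 9*K/2)
(-4*6 - 94)*L(-8, -8) = (-4*6 - 94)*(-3 + (9/2)*(-8)) = (-24 - 94)*(-3 - 36) = -118*(-39) = 4602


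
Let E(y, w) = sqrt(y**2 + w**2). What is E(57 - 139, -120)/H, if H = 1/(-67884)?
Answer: -135768*sqrt(5281) ≈ -9.8663e+6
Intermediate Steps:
H = -1/67884 ≈ -1.4731e-5
E(y, w) = sqrt(w**2 + y**2)
E(57 - 139, -120)/H = sqrt((-120)**2 + (57 - 139)**2)/(-1/67884) = sqrt(14400 + (-82)**2)*(-67884) = sqrt(14400 + 6724)*(-67884) = sqrt(21124)*(-67884) = (2*sqrt(5281))*(-67884) = -135768*sqrt(5281)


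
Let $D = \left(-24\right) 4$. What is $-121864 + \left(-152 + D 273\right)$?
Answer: $-148224$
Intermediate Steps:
$D = -96$
$-121864 + \left(-152 + D 273\right) = -121864 - 26360 = -148224$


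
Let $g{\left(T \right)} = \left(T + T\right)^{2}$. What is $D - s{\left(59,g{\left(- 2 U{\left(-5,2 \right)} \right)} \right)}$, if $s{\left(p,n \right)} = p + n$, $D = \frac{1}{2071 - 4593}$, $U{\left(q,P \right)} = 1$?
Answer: $- \frac{189151}{2522} \approx -75.0$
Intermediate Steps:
$D = - \frac{1}{2522}$ ($D = \frac{1}{-2522} = - \frac{1}{2522} \approx -0.00039651$)
$g{\left(T \right)} = 4 T^{2}$ ($g{\left(T \right)} = \left(2 T\right)^{2} = 4 T^{2}$)
$s{\left(p,n \right)} = n + p$
$D - s{\left(59,g{\left(- 2 U{\left(-5,2 \right)} \right)} \right)} = - \frac{1}{2522} - \left(4 \left(\left(-2\right) 1\right)^{2} + 59\right) = - \frac{1}{2522} - \left(4 \left(-2\right)^{2} + 59\right) = - \frac{1}{2522} - \left(4 \cdot 4 + 59\right) = - \frac{1}{2522} - \left(16 + 59\right) = - \frac{1}{2522} - 75 = - \frac{189151}{2522}$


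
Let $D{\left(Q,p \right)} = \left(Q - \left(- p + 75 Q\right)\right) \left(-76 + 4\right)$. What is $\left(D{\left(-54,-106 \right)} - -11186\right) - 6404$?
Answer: $-275298$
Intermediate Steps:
$D{\left(Q,p \right)} = - 72 p + 5328 Q$ ($D{\left(Q,p \right)} = \left(Q - \left(- p + 75 Q\right)\right) \left(-72\right) = \left(p - 74 Q\right) \left(-72\right) = - 72 p + 5328 Q$)
$\left(D{\left(-54,-106 \right)} - -11186\right) - 6404 = \left(\left(\left(-72\right) \left(-106\right) + 5328 \left(-54\right)\right) - -11186\right) - 6404 = \left(\left(7632 - 287712\right) + 11186\right) - 6404 = \left(-280080 + 11186\right) - 6404 = -268894 - 6404 = -275298$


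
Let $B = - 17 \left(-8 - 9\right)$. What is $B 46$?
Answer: $13294$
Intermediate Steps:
$B = 289$ ($B = \left(-17\right) \left(-17\right) = 289$)
$B 46 = 289 \cdot 46 = 13294$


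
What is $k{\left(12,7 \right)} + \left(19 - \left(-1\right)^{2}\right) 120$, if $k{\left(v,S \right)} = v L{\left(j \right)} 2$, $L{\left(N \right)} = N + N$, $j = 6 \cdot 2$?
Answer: $2736$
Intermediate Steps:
$j = 12$
$L{\left(N \right)} = 2 N$
$k{\left(v,S \right)} = 48 v$ ($k{\left(v,S \right)} = v 2 \cdot 12 \cdot 2 = v 24 \cdot 2 = 24 v 2 = 48 v$)
$k{\left(12,7 \right)} + \left(19 - \left(-1\right)^{2}\right) 120 = 48 \cdot 12 + \left(19 - \left(-1\right)^{2}\right) 120 = 576 + \left(19 - 1\right) 120 = 576 + 18 \cdot 120 = 576 + 2160 = 2736$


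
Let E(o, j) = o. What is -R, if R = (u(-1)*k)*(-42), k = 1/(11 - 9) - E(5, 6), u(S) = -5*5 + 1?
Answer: 4536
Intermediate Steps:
u(S) = -24 (u(S) = -25 + 1 = -24)
k = -9/2 (k = 1/(11 - 9) - 1*5 = 1/2 - 5 = ½ - 5 = -9/2 ≈ -4.5000)
R = -4536 (R = -24*(-9/2)*(-42) = 108*(-42) = -4536)
-R = -1*(-4536) = 4536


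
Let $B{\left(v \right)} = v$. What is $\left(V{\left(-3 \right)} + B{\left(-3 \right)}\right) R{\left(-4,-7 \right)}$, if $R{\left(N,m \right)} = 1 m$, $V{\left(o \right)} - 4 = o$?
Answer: $14$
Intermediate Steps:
$V{\left(o \right)} = 4 + o$
$R{\left(N,m \right)} = m$
$\left(V{\left(-3 \right)} + B{\left(-3 \right)}\right) R{\left(-4,-7 \right)} = \left(\left(4 - 3\right) - 3\right) \left(-7\right) = \left(1 - 3\right) \left(-7\right) = \left(-2\right) \left(-7\right) = 14$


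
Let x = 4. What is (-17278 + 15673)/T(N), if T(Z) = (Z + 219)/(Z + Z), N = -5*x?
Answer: 64200/199 ≈ 322.61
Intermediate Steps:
N = -20 (N = -5*4 = -20)
T(Z) = (219 + Z)/(2*Z) (T(Z) = (219 + Z)/((2*Z)) = (219 + Z)*(1/(2*Z)) = (219 + Z)/(2*Z))
(-17278 + 15673)/T(N) = (-17278 + 15673)/(((½)*(219 - 20)/(-20))) = -1605/((½)*(-1/20)*199) = -1605/(-199/40) = -1605*(-40/199) = 64200/199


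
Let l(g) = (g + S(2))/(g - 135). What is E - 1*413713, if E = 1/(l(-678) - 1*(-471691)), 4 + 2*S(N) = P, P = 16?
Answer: -52884306014534/127828485 ≈ -4.1371e+5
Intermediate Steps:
S(N) = 6 (S(N) = -2 + (1/2)*16 = -2 + 8 = 6)
l(g) = (6 + g)/(-135 + g) (l(g) = (g + 6)/(g - 135) = (6 + g)/(-135 + g))
E = 271/127828485 (E = 1/((6 - 678)/(-135 - 678) - 1*(-471691)) = 1/(-672/(-813) + 471691) = 1/(-1/813*(-672) + 471691) = 1/(224/271 + 471691) = 1/(127828485/271) = 271/127828485 ≈ 2.1200e-6)
E - 1*413713 = 271/127828485 - 1*413713 = 271/127828485 - 413713 = -52884306014534/127828485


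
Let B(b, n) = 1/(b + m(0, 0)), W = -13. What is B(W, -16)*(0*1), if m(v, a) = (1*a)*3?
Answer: 0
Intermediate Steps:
m(v, a) = 3*a (m(v, a) = a*3 = 3*a)
B(b, n) = 1/b (B(b, n) = 1/(b + 3*0) = 1/(b + 0) = 1/b)
B(W, -16)*(0*1) = (0*1)/(-13) = -1/13*0 = 0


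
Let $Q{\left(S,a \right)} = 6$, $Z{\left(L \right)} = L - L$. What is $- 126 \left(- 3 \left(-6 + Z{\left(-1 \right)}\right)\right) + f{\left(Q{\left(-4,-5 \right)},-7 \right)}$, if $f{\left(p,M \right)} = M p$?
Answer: $-2310$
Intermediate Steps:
$Z{\left(L \right)} = 0$
$- 126 \left(- 3 \left(-6 + Z{\left(-1 \right)}\right)\right) + f{\left(Q{\left(-4,-5 \right)},-7 \right)} = - 126 \left(- 3 \left(-6 + 0\right)\right) - 42 = - 126 \left(\left(-3\right) \left(-6\right)\right) - 42 = \left(-126\right) 18 - 42 = -2268 - 42 = -2310$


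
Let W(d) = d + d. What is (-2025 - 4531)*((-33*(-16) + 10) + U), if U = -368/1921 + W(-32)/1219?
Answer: -8255725120456/2341699 ≈ -3.5255e+6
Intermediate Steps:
W(d) = 2*d
U = -571536/2341699 (U = -368/1921 + (2*(-32))/1219 = -368*1/1921 - 64*1/1219 = -368/1921 - 64/1219 = -571536/2341699 ≈ -0.24407)
(-2025 - 4531)*((-33*(-16) + 10) + U) = (-2025 - 4531)*((-33*(-16) + 10) - 571536/2341699) = -6556*((528 + 10) - 571536/2341699) = -6556*(538 - 571536/2341699) = -6556*1259262526/2341699 = -8255725120456/2341699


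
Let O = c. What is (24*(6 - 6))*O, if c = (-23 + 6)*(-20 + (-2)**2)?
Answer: 0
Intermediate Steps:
c = 272 (c = -17*(-20 + 4) = -17*(-16) = 272)
O = 272
(24*(6 - 6))*O = (24*(6 - 6))*272 = (24*0)*272 = 0*272 = 0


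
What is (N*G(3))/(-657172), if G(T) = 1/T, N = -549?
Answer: 183/657172 ≈ 0.00027847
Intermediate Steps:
(N*G(3))/(-657172) = -549/3/(-657172) = -549*1/3*(-1/657172) = -183*(-1/657172) = 183/657172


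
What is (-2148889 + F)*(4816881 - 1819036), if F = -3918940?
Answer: -18190410828505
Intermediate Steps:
(-2148889 + F)*(4816881 - 1819036) = (-2148889 - 3918940)*(4816881 - 1819036) = -6067829*2997845 = -18190410828505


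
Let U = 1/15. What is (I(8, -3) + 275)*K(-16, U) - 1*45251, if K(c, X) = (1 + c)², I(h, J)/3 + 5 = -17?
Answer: 1774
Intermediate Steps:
I(h, J) = -66 (I(h, J) = -15 + 3*(-17) = -15 - 51 = -66)
U = 1/15 ≈ 0.066667
(I(8, -3) + 275)*K(-16, U) - 1*45251 = (-66 + 275)*(1 - 16)² - 1*45251 = 209*(-15)² - 45251 = 209*225 - 45251 = 47025 - 45251 = 1774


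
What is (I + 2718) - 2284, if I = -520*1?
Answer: -86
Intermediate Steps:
I = -520
(I + 2718) - 2284 = (-520 + 2718) - 2284 = 2198 - 2284 = -86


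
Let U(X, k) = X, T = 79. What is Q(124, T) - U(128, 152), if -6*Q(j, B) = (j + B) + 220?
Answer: -397/2 ≈ -198.50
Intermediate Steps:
Q(j, B) = -110/3 - B/6 - j/6 (Q(j, B) = -((j + B) + 220)/6 = -((B + j) + 220)/6 = -(220 + B + j)/6 = -110/3 - B/6 - j/6)
Q(124, T) - U(128, 152) = (-110/3 - 1/6*79 - 1/6*124) - 1*128 = (-110/3 - 79/6 - 62/3) - 128 = -141/2 - 128 = -397/2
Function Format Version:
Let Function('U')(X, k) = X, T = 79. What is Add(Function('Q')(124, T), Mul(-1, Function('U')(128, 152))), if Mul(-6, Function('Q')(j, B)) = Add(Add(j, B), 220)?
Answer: Rational(-397, 2) ≈ -198.50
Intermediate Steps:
Function('Q')(j, B) = Add(Rational(-110, 3), Mul(Rational(-1, 6), B), Mul(Rational(-1, 6), j)) (Function('Q')(j, B) = Mul(Rational(-1, 6), Add(Add(j, B), 220)) = Mul(Rational(-1, 6), Add(Add(B, j), 220)) = Mul(Rational(-1, 6), Add(220, B, j)) = Add(Rational(-110, 3), Mul(Rational(-1, 6), B), Mul(Rational(-1, 6), j)))
Add(Function('Q')(124, T), Mul(-1, Function('U')(128, 152))) = Add(Add(Rational(-110, 3), Mul(Rational(-1, 6), 79), Mul(Rational(-1, 6), 124)), Mul(-1, 128)) = Add(Add(Rational(-110, 3), Rational(-79, 6), Rational(-62, 3)), -128) = Add(Rational(-141, 2), -128) = Rational(-397, 2)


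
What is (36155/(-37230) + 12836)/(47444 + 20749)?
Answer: 95569625/507765078 ≈ 0.18822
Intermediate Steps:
(36155/(-37230) + 12836)/(47444 + 20749) = (36155*(-1/37230) + 12836)/68193 = (-7231/7446 + 12836)*(1/68193) = (95569625/7446)*(1/68193) = 95569625/507765078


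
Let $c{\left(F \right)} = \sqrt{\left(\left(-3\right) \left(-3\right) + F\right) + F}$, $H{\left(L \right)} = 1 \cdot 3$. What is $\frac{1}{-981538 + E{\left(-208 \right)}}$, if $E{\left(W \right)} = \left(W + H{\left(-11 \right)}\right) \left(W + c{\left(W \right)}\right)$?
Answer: $\frac{i}{- 938898 i + 205 \sqrt{407}} \approx -1.0651 \cdot 10^{-6} + 4.6914 \cdot 10^{-9} i$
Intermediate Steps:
$H{\left(L \right)} = 3$
$c{\left(F \right)} = \sqrt{9 + 2 F}$ ($c{\left(F \right)} = \sqrt{\left(9 + F\right) + F} = \sqrt{9 + 2 F}$)
$E{\left(W \right)} = \left(3 + W\right) \left(W + \sqrt{9 + 2 W}\right)$ ($E{\left(W \right)} = \left(W + 3\right) \left(W + \sqrt{9 + 2 W}\right) = \left(3 + W\right) \left(W + \sqrt{9 + 2 W}\right)$)
$\frac{1}{-981538 + E{\left(-208 \right)}} = \frac{1}{-981538 + \left(\left(-208\right)^{2} + 3 \left(-208\right) + 3 \sqrt{9 + 2 \left(-208\right)} - 208 \sqrt{9 + 2 \left(-208\right)}\right)} = \frac{1}{-981538 + \left(43264 - 624 + 3 \sqrt{9 - 416} - 208 \sqrt{9 - 416}\right)} = \frac{1}{-981538 + \left(43264 - 624 + 3 \sqrt{-407} - 208 \sqrt{-407}\right)} = \frac{1}{-981538 + \left(43264 - 624 + 3 i \sqrt{407} - 208 i \sqrt{407}\right)} = \frac{1}{-981538 + \left(42640 - 205 i \sqrt{407}\right)} = \frac{1}{-938898 - 205 i \sqrt{407}}$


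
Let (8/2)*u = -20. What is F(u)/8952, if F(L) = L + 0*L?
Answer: -5/8952 ≈ -0.00055853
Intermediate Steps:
u = -5 (u = (¼)*(-20) = -5)
F(L) = L (F(L) = L + 0 = L)
F(u)/8952 = -5/8952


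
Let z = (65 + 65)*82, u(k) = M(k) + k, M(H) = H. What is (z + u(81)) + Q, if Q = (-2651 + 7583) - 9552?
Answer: 6202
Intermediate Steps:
Q = -4620 (Q = 4932 - 9552 = -4620)
u(k) = 2*k (u(k) = k + k = 2*k)
z = 10660 (z = 130*82 = 10660)
(z + u(81)) + Q = (10660 + 2*81) - 4620 = (10660 + 162) - 4620 = 10822 - 4620 = 6202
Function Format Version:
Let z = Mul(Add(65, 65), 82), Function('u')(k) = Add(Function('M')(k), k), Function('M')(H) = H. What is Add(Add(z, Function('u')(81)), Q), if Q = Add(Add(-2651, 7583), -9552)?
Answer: 6202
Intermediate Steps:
Q = -4620 (Q = Add(4932, -9552) = -4620)
Function('u')(k) = Mul(2, k) (Function('u')(k) = Add(k, k) = Mul(2, k))
z = 10660 (z = Mul(130, 82) = 10660)
Add(Add(z, Function('u')(81)), Q) = Add(Add(10660, Mul(2, 81)), -4620) = Add(Add(10660, 162), -4620) = Add(10822, -4620) = 6202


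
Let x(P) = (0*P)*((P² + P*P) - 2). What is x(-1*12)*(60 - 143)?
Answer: 0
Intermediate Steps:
x(P) = 0 (x(P) = 0*((P² + P²) - 2) = 0*(2*P² - 2) = 0*(-2 + 2*P²) = 0)
x(-1*12)*(60 - 143) = 0*(60 - 143) = 0*(-83) = 0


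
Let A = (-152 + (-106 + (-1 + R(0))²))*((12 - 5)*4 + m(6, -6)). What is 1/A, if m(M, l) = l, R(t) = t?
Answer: -1/5654 ≈ -0.00017687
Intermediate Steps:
A = -5654 (A = (-152 + (-106 + (-1 + 0)²))*((12 - 5)*4 - 6) = (-152 + (-106 + (-1)²))*(7*4 - 6) = (-152 + (-106 + 1))*(28 - 6) = (-152 - 105)*22 = -257*22 = -5654)
1/A = 1/(-5654) = -1/5654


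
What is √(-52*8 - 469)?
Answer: I*√885 ≈ 29.749*I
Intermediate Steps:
√(-52*8 - 469) = √(-416 - 469) = √(-885) = I*√885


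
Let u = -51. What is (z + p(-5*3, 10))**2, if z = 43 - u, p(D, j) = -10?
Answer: 7056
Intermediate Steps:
z = 94 (z = 43 - 1*(-51) = 43 + 51 = 94)
(z + p(-5*3, 10))**2 = (94 - 10)**2 = 84**2 = 7056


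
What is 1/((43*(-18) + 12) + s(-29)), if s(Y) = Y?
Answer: -1/791 ≈ -0.0012642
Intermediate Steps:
1/((43*(-18) + 12) + s(-29)) = 1/((43*(-18) + 12) - 29) = 1/((-774 + 12) - 29) = 1/(-762 - 29) = 1/(-791) = -1/791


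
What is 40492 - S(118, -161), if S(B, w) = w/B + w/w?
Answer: 4778099/118 ≈ 40492.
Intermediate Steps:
S(B, w) = 1 + w/B (S(B, w) = w/B + 1 = 1 + w/B)
40492 - S(118, -161) = 40492 - (118 - 161)/118 = 40492 - (-43)/118 = 40492 - 1*(-43/118) = 40492 + 43/118 = 4778099/118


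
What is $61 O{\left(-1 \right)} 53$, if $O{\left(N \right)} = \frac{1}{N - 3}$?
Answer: $- \frac{3233}{4} \approx -808.25$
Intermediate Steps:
$O{\left(N \right)} = \frac{1}{-3 + N}$
$61 O{\left(-1 \right)} 53 = \frac{61}{-3 - 1} \cdot 53 = \frac{61}{-4} \cdot 53 = 61 \left(- \frac{1}{4}\right) 53 = \left(- \frac{61}{4}\right) 53 = - \frac{3233}{4}$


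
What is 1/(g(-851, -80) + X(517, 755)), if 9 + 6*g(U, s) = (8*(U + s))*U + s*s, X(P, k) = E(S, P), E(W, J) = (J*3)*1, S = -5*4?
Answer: 6/6353945 ≈ 9.4430e-7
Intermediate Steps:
S = -20
E(W, J) = 3*J (E(W, J) = (3*J)*1 = 3*J)
X(P, k) = 3*P
g(U, s) = -3/2 + s**2/6 + U*(8*U + 8*s)/6 (g(U, s) = -3/2 + ((8*(U + s))*U + s*s)/6 = -3/2 + ((8*U + 8*s)*U + s**2)/6 = -3/2 + (U*(8*U + 8*s) + s**2)/6 = -3/2 + (s**2 + U*(8*U + 8*s))/6 = -3/2 + (s**2/6 + U*(8*U + 8*s)/6) = -3/2 + s**2/6 + U*(8*U + 8*s)/6)
1/(g(-851, -80) + X(517, 755)) = 1/((-3/2 + (1/6)*(-80)**2 + (4/3)*(-851)**2 + (4/3)*(-851)*(-80)) + 3*517) = 1/((-3/2 + (1/6)*6400 + (4/3)*724201 + 272320/3) + 1551) = 1/((-3/2 + 3200/3 + 2896804/3 + 272320/3) + 1551) = 1/(6344639/6 + 1551) = 1/(6353945/6) = 6/6353945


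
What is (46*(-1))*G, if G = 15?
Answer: -690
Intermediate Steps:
(46*(-1))*G = (46*(-1))*15 = -46*15 = -690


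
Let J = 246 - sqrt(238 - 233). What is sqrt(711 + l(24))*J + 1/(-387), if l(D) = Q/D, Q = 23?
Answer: -1/387 + sqrt(102522)*(246 - sqrt(5))/12 ≈ 6504.2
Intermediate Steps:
l(D) = 23/D
J = 246 - sqrt(5) ≈ 243.76
sqrt(711 + l(24))*J + 1/(-387) = sqrt(711 + 23/24)*(246 - sqrt(5)) + 1/(-387) = sqrt(711 + 23*(1/24))*(246 - sqrt(5)) - 1/387 = sqrt(711 + 23/24)*(246 - sqrt(5)) - 1/387 = sqrt(17087/24)*(246 - sqrt(5)) - 1/387 = (sqrt(102522)/12)*(246 - sqrt(5)) - 1/387 = sqrt(102522)*(246 - sqrt(5))/12 - 1/387 = -1/387 + sqrt(102522)*(246 - sqrt(5))/12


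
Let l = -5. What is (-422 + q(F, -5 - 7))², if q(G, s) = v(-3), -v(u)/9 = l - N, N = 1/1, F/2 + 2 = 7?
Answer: 135424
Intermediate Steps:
F = 10 (F = -4 + 2*7 = -4 + 14 = 10)
N = 1
v(u) = 54 (v(u) = -9*(-5 - 1*1) = -9*(-5 - 1) = -9*(-6) = 54)
q(G, s) = 54
(-422 + q(F, -5 - 7))² = (-422 + 54)² = (-368)² = 135424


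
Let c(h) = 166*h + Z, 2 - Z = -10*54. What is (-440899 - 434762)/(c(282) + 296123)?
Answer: -875661/343477 ≈ -2.5494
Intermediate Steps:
Z = 542 (Z = 2 - (-10)*54 = 2 - 1*(-540) = 2 + 540 = 542)
c(h) = 542 + 166*h (c(h) = 166*h + 542 = 542 + 166*h)
(-440899 - 434762)/(c(282) + 296123) = (-440899 - 434762)/((542 + 166*282) + 296123) = -875661/((542 + 46812) + 296123) = -875661/(47354 + 296123) = -875661/343477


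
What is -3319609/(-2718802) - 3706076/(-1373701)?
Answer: 14636237043861/3734821026202 ≈ 3.9189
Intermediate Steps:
-3319609/(-2718802) - 3706076/(-1373701) = -3319609*(-1/2718802) - 3706076*(-1/1373701) = 3319609/2718802 + 3706076/1373701 = 14636237043861/3734821026202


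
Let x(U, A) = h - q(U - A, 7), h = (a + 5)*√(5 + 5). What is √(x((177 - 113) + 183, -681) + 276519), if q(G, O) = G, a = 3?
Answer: √(275591 + 8*√10) ≈ 524.99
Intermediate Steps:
h = 8*√10 (h = (3 + 5)*√(5 + 5) = 8*√10 ≈ 25.298)
x(U, A) = A - U + 8*√10 (x(U, A) = 8*√10 - (U - A) = 8*√10 + (A - U) = A - U + 8*√10)
√(x((177 - 113) + 183, -681) + 276519) = √((-681 - ((177 - 113) + 183) + 8*√10) + 276519) = √((-681 - (64 + 183) + 8*√10) + 276519) = √((-681 - 1*247 + 8*√10) + 276519) = √((-681 - 247 + 8*√10) + 276519) = √((-928 + 8*√10) + 276519) = √(275591 + 8*√10)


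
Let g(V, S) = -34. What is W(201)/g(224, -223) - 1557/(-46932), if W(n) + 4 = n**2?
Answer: -315976511/265948 ≈ -1188.1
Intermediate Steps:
W(n) = -4 + n**2
W(201)/g(224, -223) - 1557/(-46932) = (-4 + 201**2)/(-34) - 1557/(-46932) = (-4 + 40401)*(-1/34) - 1557*(-1/46932) = 40397*(-1/34) + 519/15644 = -40397/34 + 519/15644 = -315976511/265948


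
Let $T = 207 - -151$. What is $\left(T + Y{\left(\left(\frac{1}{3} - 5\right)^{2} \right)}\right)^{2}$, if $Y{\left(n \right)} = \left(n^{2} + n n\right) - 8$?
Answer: $\frac{11063253124}{6561} \approx 1.6862 \cdot 10^{6}$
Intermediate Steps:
$Y{\left(n \right)} = -8 + 2 n^{2}$ ($Y{\left(n \right)} = \left(n^{2} + n^{2}\right) - 8 = 2 n^{2} - 8 = -8 + 2 n^{2}$)
$T = 358$ ($T = 207 + 151 = 358$)
$\left(T + Y{\left(\left(\frac{1}{3} - 5\right)^{2} \right)}\right)^{2} = \left(358 - \left(8 - 2 \left(\left(\frac{1}{3} - 5\right)^{2}\right)^{2}\right)\right)^{2} = \left(358 - \left(8 - 2 \left(\left(- \frac{14}{3}\right)^{2}\right)^{2}\right)\right)^{2} = \left(358 - \left(8 - 2 \left(\frac{196}{9}\right)^{2}\right)\right)^{2} = \left(358 + \left(-8 + 2 \cdot \frac{38416}{81}\right)\right)^{2} = \left(358 + \left(-8 + \frac{76832}{81}\right)\right)^{2} = \left(358 + \frac{76184}{81}\right)^{2} = \left(\frac{105182}{81}\right)^{2} = \frac{11063253124}{6561}$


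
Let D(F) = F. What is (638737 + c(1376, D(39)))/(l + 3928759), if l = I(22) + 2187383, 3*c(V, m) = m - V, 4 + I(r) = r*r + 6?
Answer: 957437/9174942 ≈ 0.10435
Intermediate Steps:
I(r) = 2 + r**2 (I(r) = -4 + (r*r + 6) = -4 + (r**2 + 6) = -4 + (6 + r**2) = 2 + r**2)
c(V, m) = -V/3 + m/3 (c(V, m) = (m - V)/3 = -V/3 + m/3)
l = 2187869 (l = (2 + 22**2) + 2187383 = (2 + 484) + 2187383 = 486 + 2187383 = 2187869)
(638737 + c(1376, D(39)))/(l + 3928759) = (638737 + (-1/3*1376 + (1/3)*39))/(2187869 + 3928759) = (638737 + (-1376/3 + 13))/6116628 = (638737 - 1337/3)*(1/6116628) = (1914874/3)*(1/6116628) = 957437/9174942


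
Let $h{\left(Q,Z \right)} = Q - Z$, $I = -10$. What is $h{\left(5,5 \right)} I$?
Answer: $0$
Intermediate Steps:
$h{\left(5,5 \right)} I = \left(5 - 5\right) \left(-10\right) = 0 \left(-10\right) = 0$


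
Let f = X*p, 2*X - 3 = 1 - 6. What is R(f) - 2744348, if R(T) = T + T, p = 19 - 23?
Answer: -2744340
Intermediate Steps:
X = -1 (X = 3/2 + (1 - 6)/2 = 3/2 + (1/2)*(-5) = 3/2 - 5/2 = -1)
p = -4
f = 4 (f = -1*(-4) = 4)
R(T) = 2*T
R(f) - 2744348 = 2*4 - 2744348 = 8 - 2744348 = -2744340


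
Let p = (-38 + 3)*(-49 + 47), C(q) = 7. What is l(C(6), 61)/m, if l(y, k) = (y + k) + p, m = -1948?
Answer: -69/974 ≈ -0.070842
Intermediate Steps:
p = 70 (p = -35*(-2) = 70)
l(y, k) = 70 + k + y (l(y, k) = (y + k) + 70 = (k + y) + 70 = 70 + k + y)
l(C(6), 61)/m = (70 + 61 + 7)/(-1948) = 138*(-1/1948) = -69/974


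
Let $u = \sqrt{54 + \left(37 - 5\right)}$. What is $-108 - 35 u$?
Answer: $-108 - 35 \sqrt{86} \approx -432.58$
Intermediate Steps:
$u = \sqrt{86}$ ($u = \sqrt{54 + 32} = \sqrt{86} \approx 9.2736$)
$-108 - 35 u = -108 - 35 \sqrt{86}$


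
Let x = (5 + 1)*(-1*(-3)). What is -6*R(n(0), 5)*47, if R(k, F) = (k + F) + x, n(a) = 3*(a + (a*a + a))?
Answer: -6486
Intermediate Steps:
n(a) = 3*a**2 + 6*a (n(a) = 3*(a + (a**2 + a)) = 3*(a + (a + a**2)) = 3*(a**2 + 2*a) = 3*a**2 + 6*a)
x = 18 (x = 6*3 = 18)
R(k, F) = 18 + F + k (R(k, F) = (k + F) + 18 = (F + k) + 18 = 18 + F + k)
-6*R(n(0), 5)*47 = -6*(18 + 5 + 3*0*(2 + 0))*47 = -6*(18 + 5 + 3*0*2)*47 = -6*(18 + 5 + 0)*47 = -6*23*47 = -138*47 = -6486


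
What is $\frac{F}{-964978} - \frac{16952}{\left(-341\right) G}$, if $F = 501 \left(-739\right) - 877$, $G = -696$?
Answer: $\frac{4482554995}{14314001163} \approx 0.31316$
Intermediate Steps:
$F = -371116$ ($F = -370239 - 877 = -371116$)
$\frac{F}{-964978} - \frac{16952}{\left(-341\right) G} = - \frac{371116}{-964978} - \frac{16952}{\left(-341\right) \left(-696\right)} = \left(-371116\right) \left(- \frac{1}{964978}\right) - \frac{16952}{237336} = \frac{185558}{482489} - \frac{2119}{29667} = \frac{4482554995}{14314001163}$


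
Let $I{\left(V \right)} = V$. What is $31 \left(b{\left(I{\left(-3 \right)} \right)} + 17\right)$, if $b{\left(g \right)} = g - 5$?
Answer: $279$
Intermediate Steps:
$b{\left(g \right)} = -5 + g$
$31 \left(b{\left(I{\left(-3 \right)} \right)} + 17\right) = 31 \left(\left(-5 - 3\right) + 17\right) = 31 \left(-8 + 17\right) = 31 \cdot 9 = 279$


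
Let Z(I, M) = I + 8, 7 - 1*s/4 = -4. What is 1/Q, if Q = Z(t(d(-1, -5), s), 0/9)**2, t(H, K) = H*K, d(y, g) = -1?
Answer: 1/1296 ≈ 0.00077160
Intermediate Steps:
s = 44 (s = 28 - 4*(-4) = 28 + 16 = 44)
Z(I, M) = 8 + I
Q = 1296 (Q = (8 - 1*44)**2 = (8 - 44)**2 = (-36)**2 = 1296)
1/Q = 1/1296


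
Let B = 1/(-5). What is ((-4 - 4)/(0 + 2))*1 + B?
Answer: -21/5 ≈ -4.2000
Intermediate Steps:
B = -⅕ ≈ -0.20000
((-4 - 4)/(0 + 2))*1 + B = ((-4 - 4)/(0 + 2))*1 - ⅕ = -8/2*1 - ⅕ = -8*½*1 - ⅕ = -4*1 - ⅕ = -4 - ⅕ = -21/5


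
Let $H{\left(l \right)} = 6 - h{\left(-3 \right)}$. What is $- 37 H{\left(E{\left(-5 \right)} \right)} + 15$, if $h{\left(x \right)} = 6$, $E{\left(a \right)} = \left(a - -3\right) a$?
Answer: $15$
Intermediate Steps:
$E{\left(a \right)} = a \left(3 + a\right)$ ($E{\left(a \right)} = \left(a + 3\right) a = \left(3 + a\right) a = a \left(3 + a\right)$)
$H{\left(l \right)} = 0$ ($H{\left(l \right)} = 6 - 6 = 0$)
$- 37 H{\left(E{\left(-5 \right)} \right)} + 15 = \left(-37\right) 0 + 15 = 0 + 15 = 15$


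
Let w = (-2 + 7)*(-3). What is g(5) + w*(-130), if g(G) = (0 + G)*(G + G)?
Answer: 2000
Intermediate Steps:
g(G) = 2*G² (g(G) = G*(2*G) = 2*G²)
w = -15 (w = 5*(-3) = -15)
g(5) + w*(-130) = 2*5² - 15*(-130) = 2*25 + 1950 = 50 + 1950 = 2000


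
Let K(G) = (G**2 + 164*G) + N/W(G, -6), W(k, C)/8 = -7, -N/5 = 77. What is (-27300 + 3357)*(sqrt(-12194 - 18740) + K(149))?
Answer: -8934354393/8 - 23943*I*sqrt(30934) ≈ -1.1168e+9 - 4.2111e+6*I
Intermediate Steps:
N = -385 (N = -5*77 = -385)
W(k, C) = -56 (W(k, C) = 8*(-7) = -56)
K(G) = 55/8 + G**2 + 164*G (K(G) = (G**2 + 164*G) - 385/(-56) = (G**2 + 164*G) - 385*(-1/56) = (G**2 + 164*G) + 55/8 = 55/8 + G**2 + 164*G)
(-27300 + 3357)*(sqrt(-12194 - 18740) + K(149)) = (-27300 + 3357)*(sqrt(-12194 - 18740) + (55/8 + 149**2 + 164*149)) = -23943*(sqrt(-30934) + (55/8 + 22201 + 24436)) = -23943*(I*sqrt(30934) + 373151/8) = -23943*(373151/8 + I*sqrt(30934)) = -8934354393/8 - 23943*I*sqrt(30934)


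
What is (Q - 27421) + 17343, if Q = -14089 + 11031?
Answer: -13136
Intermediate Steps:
Q = -3058
(Q - 27421) + 17343 = (-3058 - 27421) + 17343 = -30479 + 17343 = -13136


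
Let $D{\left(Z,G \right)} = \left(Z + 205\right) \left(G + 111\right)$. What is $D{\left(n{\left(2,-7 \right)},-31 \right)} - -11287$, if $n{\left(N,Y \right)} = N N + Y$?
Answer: $27447$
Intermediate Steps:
$n{\left(N,Y \right)} = Y + N^{2}$ ($n{\left(N,Y \right)} = N^{2} + Y = Y + N^{2}$)
$D{\left(Z,G \right)} = \left(111 + G\right) \left(205 + Z\right)$ ($D{\left(Z,G \right)} = \left(205 + Z\right) \left(111 + G\right) = \left(111 + G\right) \left(205 + Z\right)$)
$D{\left(n{\left(2,-7 \right)},-31 \right)} - -11287 = \left(22755 + 111 \left(-7 + 2^{2}\right) + 205 \left(-31\right) - 31 \left(-7 + 2^{2}\right)\right) - -11287 = \left(22755 + 111 \left(-7 + 4\right) - 6355 - 31 \left(-7 + 4\right)\right) + 11287 = \left(22755 + 111 \left(-3\right) - 6355 - -93\right) + 11287 = \left(22755 - 333 - 6355 + 93\right) + 11287 = 16160 + 11287 = 27447$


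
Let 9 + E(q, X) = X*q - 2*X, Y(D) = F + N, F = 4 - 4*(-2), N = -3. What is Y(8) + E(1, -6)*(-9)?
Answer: 36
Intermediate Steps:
F = 12 (F = 4 + 8 = 12)
Y(D) = 9 (Y(D) = 12 - 3 = 9)
E(q, X) = -9 - 2*X + X*q (E(q, X) = -9 + (X*q - 2*X) = -9 + (-2*X + X*q) = -9 - 2*X + X*q)
Y(8) + E(1, -6)*(-9) = 9 + (-9 - 2*(-6) - 6*1)*(-9) = 9 + (-9 + 12 - 6)*(-9) = 9 - 3*(-9) = 9 + 27 = 36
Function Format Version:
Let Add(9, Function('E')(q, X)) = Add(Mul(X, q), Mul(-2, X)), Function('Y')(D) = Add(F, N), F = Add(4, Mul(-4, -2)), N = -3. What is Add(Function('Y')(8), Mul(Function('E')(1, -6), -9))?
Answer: 36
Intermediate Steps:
F = 12 (F = Add(4, 8) = 12)
Function('Y')(D) = 9 (Function('Y')(D) = Add(12, -3) = 9)
Function('E')(q, X) = Add(-9, Mul(-2, X), Mul(X, q)) (Function('E')(q, X) = Add(-9, Add(Mul(X, q), Mul(-2, X))) = Add(-9, Add(Mul(-2, X), Mul(X, q))) = Add(-9, Mul(-2, X), Mul(X, q)))
Add(Function('Y')(8), Mul(Function('E')(1, -6), -9)) = Add(9, Mul(Add(-9, Mul(-2, -6), Mul(-6, 1)), -9)) = Add(9, Mul(Add(-9, 12, -6), -9)) = Add(9, Mul(-3, -9)) = Add(9, 27) = 36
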